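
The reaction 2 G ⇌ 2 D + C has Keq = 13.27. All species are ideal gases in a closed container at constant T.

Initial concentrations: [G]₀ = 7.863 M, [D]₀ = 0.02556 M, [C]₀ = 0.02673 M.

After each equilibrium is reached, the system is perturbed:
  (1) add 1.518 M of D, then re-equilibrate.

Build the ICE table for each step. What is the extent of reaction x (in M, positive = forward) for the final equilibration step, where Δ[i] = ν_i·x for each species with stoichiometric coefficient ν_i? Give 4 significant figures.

x = -0.1988 M

Q₀ = 2.8245e-07 vs Keq = 13.27 ⇒ Q<K, forward
Step 1:
                  G         D         C
  init        7.863   0.02556   0.02673
  Δ          -5.402     5.402     2.701
  eq          2.461     5.428     2.728
  solve Keq expr → x = 2.701; check Q = 13.27
Then add 1.518 M of D.
Step 2:
                  G         D         C
  init        2.461     6.946     2.728
  Δ          0.3977   -0.3977   -0.1988
  eq          2.859     6.548     2.529
  solve Keq expr → x = -0.1988; check Q = 13.27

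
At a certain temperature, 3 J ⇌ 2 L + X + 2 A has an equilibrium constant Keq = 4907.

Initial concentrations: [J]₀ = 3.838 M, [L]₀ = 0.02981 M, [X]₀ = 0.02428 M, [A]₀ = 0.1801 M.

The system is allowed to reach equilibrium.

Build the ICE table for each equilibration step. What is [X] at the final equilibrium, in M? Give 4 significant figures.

Q₀ = 1.2379e-08 vs Keq = 4907 ⇒ Q<K, forward
Step 1:
                  J         L         X         A
  init        3.838   0.02981   0.02428    0.1801
  Δ          -3.622     2.415     1.207     2.415
  eq         0.2161     2.444     1.232     2.595
  solve Keq expr → x = 1.207; check Q = 4907

[X]_eq = 1.232 M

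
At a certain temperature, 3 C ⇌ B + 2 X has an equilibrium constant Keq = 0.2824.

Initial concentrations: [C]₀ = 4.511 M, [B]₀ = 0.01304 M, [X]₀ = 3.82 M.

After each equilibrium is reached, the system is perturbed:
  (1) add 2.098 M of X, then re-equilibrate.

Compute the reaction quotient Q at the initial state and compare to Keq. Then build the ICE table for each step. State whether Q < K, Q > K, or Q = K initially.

Q₀ = 0.002073; Q < K (proceeds forward)

Q₀ = 0.002073 vs Keq = 0.2824 ⇒ Q<K, forward
Step 1:
                   C          B          X
  Initial      4.511    0.01304       3.82
  Change      -1.276     0.4253     0.8506
  Equil        3.235     0.4383      4.671
  solve Keq expr → x = 0.4253; check Q = 0.2824
Then add 2.098 M of X.
Step 2:
                   C          B          X
  Initial      3.235     0.4383      6.769
  Change       0.376    -0.1253    -0.2506
  Equil        3.611      0.313      6.518
  solve Keq expr → x = -0.1253; check Q = 0.2824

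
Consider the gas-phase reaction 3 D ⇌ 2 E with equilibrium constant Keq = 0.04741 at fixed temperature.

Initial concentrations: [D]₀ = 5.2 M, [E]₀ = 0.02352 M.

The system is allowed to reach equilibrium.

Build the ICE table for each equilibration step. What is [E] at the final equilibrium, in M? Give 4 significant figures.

Q₀ = 3.9343e-06 vs Keq = 0.04741 ⇒ Q<K, forward
Step 1:
                   D          E
  Initial        5.2    0.02352
  Change      -1.912      1.275
  Equil        3.288      1.298
  solve Keq expr → x = 0.6373; check Q = 0.04741

[E]_eq = 1.298 M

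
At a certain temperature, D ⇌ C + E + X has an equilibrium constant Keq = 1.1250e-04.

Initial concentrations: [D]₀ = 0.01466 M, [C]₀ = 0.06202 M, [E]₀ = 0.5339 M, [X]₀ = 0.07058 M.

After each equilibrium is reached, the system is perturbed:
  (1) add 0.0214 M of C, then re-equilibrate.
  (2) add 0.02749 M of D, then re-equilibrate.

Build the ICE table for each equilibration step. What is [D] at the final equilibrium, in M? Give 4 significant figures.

[D]_eq = 0.1109 M

Q₀ = 0.1594 vs Keq = 1.1250e-04 ⇒ Q>K, reverse
Step 1:
                    D           C           E           X
  init        0.01466     0.06202      0.5339     0.07058
  Δ           0.06029    -0.06029    -0.06029    -0.06029
  eq          0.07495     0.00173      0.4736     0.01029
  solve Keq expr → x = -0.06029; check Q = 1.1250e-04
Then add 0.0214 M of C.
Step 2:
                    D           C           E           X
  init        0.07495     0.02313      0.4736     0.01029
  Δ          0.008868   -0.008868   -0.008868   -0.008868
  eq          0.08382     0.01426      0.4647    0.001423
  solve Keq expr → x = -0.008868; check Q = 1.1250e-04
Then add 0.02749 M of D.
Step 3:
                    D           C           E           X
  init         0.1113     0.01426      0.4647    0.001423
  Δ       -4.0599e-04  4.0599e-04  4.0599e-04  4.0599e-04
  eq           0.1109     0.01467      0.4651    0.001829
  solve Keq expr → x = 4.0599e-04; check Q = 1.1250e-04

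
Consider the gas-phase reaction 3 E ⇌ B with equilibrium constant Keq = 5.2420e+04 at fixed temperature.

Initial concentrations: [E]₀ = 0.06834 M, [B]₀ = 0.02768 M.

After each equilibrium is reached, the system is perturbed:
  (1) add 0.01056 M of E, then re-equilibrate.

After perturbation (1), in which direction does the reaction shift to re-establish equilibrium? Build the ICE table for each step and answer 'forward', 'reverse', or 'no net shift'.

Q₀ = 86.72 vs Keq = 5.2420e+04 ⇒ Q<K, forward
Step 1:
                  E         B
  I         0.06834   0.02768
  C        -0.05868   0.01956
  E        0.009659   0.04724
  solve Keq expr → x = 0.01956; check Q = 5.2420e+04
Then add 0.01056 M of E.
Step 2:
                  E         B
  I         0.02022   0.04724
  C        -0.01033  0.003444
  E        0.009888   0.05068
  solve Keq expr → x = 0.003444; check Q = 5.2420e+04

Direction: forward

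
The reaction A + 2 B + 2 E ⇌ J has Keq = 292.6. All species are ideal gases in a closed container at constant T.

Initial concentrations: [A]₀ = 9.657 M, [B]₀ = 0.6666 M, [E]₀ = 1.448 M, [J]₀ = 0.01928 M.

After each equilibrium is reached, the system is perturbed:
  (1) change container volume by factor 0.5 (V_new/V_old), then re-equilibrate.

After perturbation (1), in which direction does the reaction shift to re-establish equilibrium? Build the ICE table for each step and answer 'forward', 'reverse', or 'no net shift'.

Q₀ = 0.002143 vs Keq = 292.6 ⇒ Q<K, forward
Step 1:
                   A          B          E          J
  init         9.657     0.6666      1.448    0.01928
  Δ          -0.3262    -0.6525    -0.6525     0.3262
  eq           9.331    0.01414     0.7955     0.3455
  solve Keq expr → x = 0.3262; check Q = 292.6
Then change container volume by factor 0.5 (V_new/V_old).
Step 2:
                   A          B          E          J
  init         18.66    0.02828      1.591      0.691
  Δ         -0.01053   -0.02106   -0.02106    0.01053
  eq           18.65   0.007222       1.57     0.7015
  solve Keq expr → x = 0.01053; check Q = 292.6

Direction: forward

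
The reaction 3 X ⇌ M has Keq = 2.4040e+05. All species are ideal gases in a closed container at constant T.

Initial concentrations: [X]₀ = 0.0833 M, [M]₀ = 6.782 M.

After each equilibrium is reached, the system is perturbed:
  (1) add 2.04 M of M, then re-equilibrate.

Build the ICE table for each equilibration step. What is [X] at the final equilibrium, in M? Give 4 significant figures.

Q₀ = 1.1733e+04 vs Keq = 2.4040e+05 ⇒ Q<K, forward
Step 1:
                  X         M
  I          0.0833     6.782
  C        -0.05283   0.01761
  E         0.03047       6.8
  solve Keq expr → x = 0.01761; check Q = 2.4040e+05
Then add 2.04 M of M.
Step 2:
                  X         M
  I         0.03047      8.84
  C        0.002784 -9.2786e-04
  E         0.03325     8.839
  solve Keq expr → x = -9.2786e-04; check Q = 2.4040e+05

[X]_eq = 0.03325 M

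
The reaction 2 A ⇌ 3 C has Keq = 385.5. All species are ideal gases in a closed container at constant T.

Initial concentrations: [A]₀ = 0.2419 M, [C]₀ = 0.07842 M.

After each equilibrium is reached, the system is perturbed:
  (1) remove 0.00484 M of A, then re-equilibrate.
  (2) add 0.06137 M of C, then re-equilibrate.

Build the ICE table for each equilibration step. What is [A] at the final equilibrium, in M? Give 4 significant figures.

[A]_eq = 0.01645 M

Q₀ = 0.008242 vs Keq = 385.5 ⇒ Q<K, forward
Step 1:
                  A         C
  I          0.2419   0.07842
  C          -0.228     0.342
  E         0.01389    0.4204
  solve Keq expr → x = 0.114; check Q = 385.5
Then remove 0.00484 M of A.
Step 2:
                  A         C
  I        0.009045    0.4204
  C        0.004506  -0.00676
  E         0.01355    0.4137
  solve Keq expr → x = -0.002253; check Q = 385.5
Then add 0.06137 M of C.
Step 3:
                  A         C
  I         0.01355    0.4751
  C        0.002897 -0.004345
  E         0.01645    0.4707
  solve Keq expr → x = -0.001448; check Q = 385.5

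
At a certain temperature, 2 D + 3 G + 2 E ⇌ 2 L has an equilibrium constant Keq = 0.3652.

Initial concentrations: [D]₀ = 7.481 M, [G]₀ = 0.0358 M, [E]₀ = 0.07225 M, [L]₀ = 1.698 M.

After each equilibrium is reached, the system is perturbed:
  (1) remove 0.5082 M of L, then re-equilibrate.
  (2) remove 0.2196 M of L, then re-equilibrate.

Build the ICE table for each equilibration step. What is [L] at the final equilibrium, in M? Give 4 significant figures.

[L]_eq = 0.6562 M

Q₀ = 2.1510e+05 vs Keq = 0.3652 ⇒ Q>K, reverse
Step 1:
                  D         G         E         L
  I           7.481    0.0358   0.07225     1.698
  C          0.4201    0.6302    0.4201   -0.4201
  E           7.901     0.666    0.4924     1.278
  solve Keq expr → x = -0.2101; check Q = 0.3652
Then remove 0.5082 M of L.
Step 2:
                  D         G         E         L
  I           7.901     0.666    0.4924    0.7697
  C        -0.07005   -0.1051  -0.07005   0.07005
  E           7.831    0.5609    0.4223    0.8397
  solve Keq expr → x = 0.03502; check Q = 0.3652
Then remove 0.2196 M of L.
Step 3:
                  D         G         E         L
  I           7.831    0.5609    0.4223    0.6201
  C        -0.03614  -0.05421  -0.03614   0.03614
  E           7.795    0.5067    0.3862    0.6562
  solve Keq expr → x = 0.01807; check Q = 0.3652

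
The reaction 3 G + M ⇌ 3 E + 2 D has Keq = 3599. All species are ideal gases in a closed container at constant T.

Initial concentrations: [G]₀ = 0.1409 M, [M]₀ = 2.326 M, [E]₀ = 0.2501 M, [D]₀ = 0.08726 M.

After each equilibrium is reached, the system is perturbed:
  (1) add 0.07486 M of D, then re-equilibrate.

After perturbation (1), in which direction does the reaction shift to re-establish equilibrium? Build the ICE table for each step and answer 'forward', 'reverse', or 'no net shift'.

Q₀ = 0.01831 vs Keq = 3599 ⇒ Q<K, forward
Step 1:
                   G          M          E          D
  I           0.1409      2.326     0.2501    0.08726
  C          -0.1349   -0.04496     0.1349    0.08992
  E          0.00602      2.281      0.385     0.1772
  solve Keq expr → x = 0.04496; check Q = 3599
Then add 0.07486 M of D.
Step 2:
                   G          M          E          D
  I          0.00602      2.281      0.385      0.252
  C         0.001543 5.1422e-04  -0.001543  -0.001028
  E         0.007563      2.282     0.3834      0.251
  solve Keq expr → x = -5.1422e-04; check Q = 3599

Direction: reverse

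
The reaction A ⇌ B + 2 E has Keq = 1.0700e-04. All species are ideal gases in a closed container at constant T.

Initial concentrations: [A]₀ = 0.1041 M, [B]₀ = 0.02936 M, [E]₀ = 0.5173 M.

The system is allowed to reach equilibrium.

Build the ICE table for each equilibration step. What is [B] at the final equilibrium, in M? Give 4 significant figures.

[B]_eq = 6.7831e-05 M

Q₀ = 0.07547 vs Keq = 1.0700e-04 ⇒ Q>K, reverse
Step 1:
                  A         B         E
  I          0.1041   0.02936    0.5173
  C         0.02929  -0.02929  -0.05858
  E          0.1334 6.7831e-05    0.4587
  solve Keq expr → x = -0.02929; check Q = 1.0700e-04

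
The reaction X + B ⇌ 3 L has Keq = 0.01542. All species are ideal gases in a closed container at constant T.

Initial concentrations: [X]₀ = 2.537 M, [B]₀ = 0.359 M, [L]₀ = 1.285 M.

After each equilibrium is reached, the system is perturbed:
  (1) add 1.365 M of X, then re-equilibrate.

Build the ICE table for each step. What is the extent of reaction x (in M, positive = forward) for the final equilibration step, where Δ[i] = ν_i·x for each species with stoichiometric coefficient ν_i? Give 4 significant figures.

Q₀ = 2.33 vs Keq = 0.01542 ⇒ Q>K, reverse
Step 1:
                  X         B         L
  init        2.537     0.359     1.285
  Δ          0.3246    0.3246   -0.9737
  eq          2.862    0.6836    0.3113
  solve Keq expr → x = -0.3246; check Q = 0.01542
Then add 1.365 M of X.
Step 2:
                  X         B         L
  init        4.227    0.6836    0.3113
  Δ         -0.0135   -0.0135   0.04049
  eq          4.213    0.6701    0.3518
  solve Keq expr → x = 0.0135; check Q = 0.01542

x = 0.0135 M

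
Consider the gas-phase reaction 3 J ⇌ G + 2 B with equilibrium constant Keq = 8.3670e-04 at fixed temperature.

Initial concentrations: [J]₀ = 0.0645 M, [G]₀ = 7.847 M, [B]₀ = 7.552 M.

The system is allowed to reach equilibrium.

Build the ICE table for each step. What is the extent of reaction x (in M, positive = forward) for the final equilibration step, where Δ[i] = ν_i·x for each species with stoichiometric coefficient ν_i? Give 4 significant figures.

Q₀ = 1.6678e+06 vs Keq = 8.3670e-04 ⇒ Q>K, reverse
Step 1:
                  J         G         B
  init       0.0645     7.847     7.552
  Δ            10.6    -3.533    -7.067
  eq          10.66     4.314    0.4851
  solve Keq expr → x = -3.533; check Q = 8.3670e-04

x = -3.533 M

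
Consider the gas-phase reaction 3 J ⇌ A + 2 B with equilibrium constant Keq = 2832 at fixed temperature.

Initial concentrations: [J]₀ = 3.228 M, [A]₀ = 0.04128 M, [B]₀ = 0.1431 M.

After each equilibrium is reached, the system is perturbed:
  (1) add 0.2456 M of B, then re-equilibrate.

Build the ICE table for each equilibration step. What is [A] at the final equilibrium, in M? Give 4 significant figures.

[A]_eq = 1.073 M

Q₀ = 2.5131e-05 vs Keq = 2832 ⇒ Q<K, forward
Step 1:
                    J           A           B
  I             3.228     0.04128      0.1431
  C            -3.105       1.035        2.07
  E             0.123       1.076       2.213
  solve Keq expr → x = 1.035; check Q = 2832
Then add 0.2456 M of B.
Step 2:
                    J           A           B
  I             0.123       1.076       2.459
  C          0.008617   -0.002872   -0.005745
  E            0.1316       1.073       2.453
  solve Keq expr → x = -0.002872; check Q = 2832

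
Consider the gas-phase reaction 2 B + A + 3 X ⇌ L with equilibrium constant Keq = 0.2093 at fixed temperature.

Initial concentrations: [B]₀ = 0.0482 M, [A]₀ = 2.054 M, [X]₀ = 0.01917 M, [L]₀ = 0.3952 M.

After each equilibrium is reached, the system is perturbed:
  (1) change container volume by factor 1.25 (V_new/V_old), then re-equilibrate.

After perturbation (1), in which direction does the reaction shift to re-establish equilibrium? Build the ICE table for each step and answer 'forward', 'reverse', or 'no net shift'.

Direction: reverse

Q₀ = 1.1756e+07 vs Keq = 0.2093 ⇒ Q>K, reverse
Step 1:
                    B           A           X           L
  init         0.0482       2.054     0.01917      0.3952
  Δ            0.5604      0.2802      0.8406     -0.2802
  eq           0.6086       2.334      0.8598       0.115
  solve Keq expr → x = -0.2802; check Q = 0.2093
Then change container volume by factor 1.25 (V_new/V_old).
Step 2:
                    B           A           X           L
  init         0.4869       1.867      0.6878       0.092
  Δ           0.06579      0.0329     0.09869     -0.0329
  eq           0.5527         1.9      0.7865      0.0591
  solve Keq expr → x = -0.0329; check Q = 0.2093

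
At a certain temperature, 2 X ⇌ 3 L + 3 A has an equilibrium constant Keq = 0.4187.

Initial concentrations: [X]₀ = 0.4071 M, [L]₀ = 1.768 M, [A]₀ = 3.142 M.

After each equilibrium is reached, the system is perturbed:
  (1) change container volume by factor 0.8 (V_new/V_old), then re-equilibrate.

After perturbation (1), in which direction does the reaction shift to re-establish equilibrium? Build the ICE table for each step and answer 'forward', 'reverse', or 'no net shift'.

Direction: reverse

Q₀ = 1034 vs Keq = 0.4187 ⇒ Q>K, reverse
Step 1:
                   X          L          A
  I           0.4071      1.768      3.142
  C           0.8623     -1.294     -1.294
  E            1.269     0.4745      1.848
  solve Keq expr → x = -0.4312; check Q = 0.4187
Then change container volume by factor 0.8 (V_new/V_old).
Step 2:
                   X          L          A
  I            1.587     0.5931      2.311
  C          0.07654    -0.1148    -0.1148
  E            1.663     0.4783      2.196
  solve Keq expr → x = -0.03827; check Q = 0.4187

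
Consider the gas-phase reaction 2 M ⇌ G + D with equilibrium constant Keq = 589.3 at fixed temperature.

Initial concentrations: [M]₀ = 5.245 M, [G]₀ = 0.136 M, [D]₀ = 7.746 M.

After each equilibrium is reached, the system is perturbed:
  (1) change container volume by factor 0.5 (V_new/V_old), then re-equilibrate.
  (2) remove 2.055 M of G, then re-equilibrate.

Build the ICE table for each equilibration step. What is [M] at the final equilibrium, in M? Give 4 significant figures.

[M]_eq = 0.339 M

Q₀ = 0.03829 vs Keq = 589.3 ⇒ Q<K, forward
Step 1:
                   M          G          D
  Initial      5.245      0.136      7.746
  Change       -5.03      2.515      2.515
  Equil       0.2149      2.651      10.26
  solve Keq expr → x = 2.515; check Q = 589.3
Then change container volume by factor 0.5 (V_new/V_old).
Step 2:
                   M          G          D
  Initial     0.4297      5.302      20.52
  Change           0          0          0
  Equil       0.4297      5.302      20.52
  solve Keq expr → x = 0; check Q = 589.3
Then remove 2.055 M of G.
Step 3:
                   M          G          D
  Initial     0.4297      3.247      20.52
  Change    -0.09071    0.04536    0.04536
  Equil        0.339      3.293      20.57
  solve Keq expr → x = 0.04536; check Q = 589.3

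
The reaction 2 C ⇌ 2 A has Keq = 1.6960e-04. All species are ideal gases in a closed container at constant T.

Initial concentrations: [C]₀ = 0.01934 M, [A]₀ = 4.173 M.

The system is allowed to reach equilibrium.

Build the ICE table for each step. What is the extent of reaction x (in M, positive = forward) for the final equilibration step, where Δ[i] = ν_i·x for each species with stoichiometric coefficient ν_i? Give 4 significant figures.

Q₀ = 4.6557e+04 vs Keq = 1.6960e-04 ⇒ Q>K, reverse
Step 1:
                    C           A
  I           0.01934       4.173
  C             4.119      -4.119
  E             4.138      0.0539
  solve Keq expr → x = -2.06; check Q = 1.6960e-04

x = -2.06 M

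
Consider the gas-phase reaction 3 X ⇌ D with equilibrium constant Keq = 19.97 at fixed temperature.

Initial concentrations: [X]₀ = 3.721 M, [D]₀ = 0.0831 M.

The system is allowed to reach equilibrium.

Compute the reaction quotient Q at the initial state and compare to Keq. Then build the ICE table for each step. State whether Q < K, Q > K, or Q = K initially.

Q₀ = 0.001613; Q < K (proceeds forward)

Q₀ = 0.001613 vs Keq = 19.97 ⇒ Q<K, forward
Step 1:
                    X           D
  init          3.721      0.0831
  Δ             -3.33        1.11
  eq           0.3909       1.193
  solve Keq expr → x = 1.11; check Q = 19.97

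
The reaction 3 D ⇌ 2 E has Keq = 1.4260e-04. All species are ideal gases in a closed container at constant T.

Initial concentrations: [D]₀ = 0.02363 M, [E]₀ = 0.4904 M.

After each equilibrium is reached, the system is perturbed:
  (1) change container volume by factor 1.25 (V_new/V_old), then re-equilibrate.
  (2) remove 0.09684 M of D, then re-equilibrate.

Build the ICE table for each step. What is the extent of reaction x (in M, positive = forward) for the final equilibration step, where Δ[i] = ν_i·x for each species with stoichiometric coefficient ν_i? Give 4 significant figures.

x = -6.3136e-04 M

Q₀ = 1.8227e+04 vs Keq = 1.4260e-04 ⇒ Q>K, reverse
Step 1:
                    D           E
  init        0.02363      0.4904
  Δ             0.724     -0.4827
  eq           0.7477     0.00772
  solve Keq expr → x = -0.2413; check Q = 1.4260e-04
Then change container volume by factor 1.25 (V_new/V_old).
Step 2:
                    D           E
  init         0.5981    0.006176
  Δ        9.5809e-04 -6.3873e-04
  eq           0.5991    0.005537
  solve Keq expr → x = -3.1936e-04; check Q = 1.4260e-04
Then remove 0.09684 M of D.
Step 3:
                    D           E
  init         0.5022    0.005537
  Δ          0.001894   -0.001263
  eq           0.5041    0.004274
  solve Keq expr → x = -6.3136e-04; check Q = 1.4260e-04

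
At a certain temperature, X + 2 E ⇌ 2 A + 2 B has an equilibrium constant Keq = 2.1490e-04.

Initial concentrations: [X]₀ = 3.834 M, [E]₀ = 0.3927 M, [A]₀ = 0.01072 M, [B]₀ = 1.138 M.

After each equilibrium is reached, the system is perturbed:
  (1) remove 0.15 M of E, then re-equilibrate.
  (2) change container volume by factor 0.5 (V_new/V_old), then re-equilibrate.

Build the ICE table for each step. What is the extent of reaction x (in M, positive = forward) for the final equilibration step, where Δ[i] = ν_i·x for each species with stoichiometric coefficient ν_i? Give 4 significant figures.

Q₀ = 2.5171e-04 vs Keq = 2.1490e-04 ⇒ Q>K, reverse
Step 1:
                    X           E           A           B
  I             3.834      0.3927     0.01072       1.138
  C        3.9378e-04  7.8756e-04 -7.8756e-04 -7.8756e-04
  E             3.834      0.3935    0.009932       1.137
  solve Keq expr → x = -3.9378e-04; check Q = 2.1490e-04
Then remove 0.15 M of E.
Step 2:
                    X           E           A           B
  I             3.834      0.2435    0.009932       1.137
  C          0.001836    0.003672   -0.003672   -0.003672
  E             3.836      0.2472    0.006261       1.134
  solve Keq expr → x = -0.001836; check Q = 2.1490e-04
Then change container volume by factor 0.5 (V_new/V_old).
Step 3:
                    X           E           A           B
  I             7.672      0.4943     0.01252       2.267
  C          0.001794    0.003588   -0.003588   -0.003588
  E             7.674      0.4979    0.008933       2.263
  solve Keq expr → x = -0.001794; check Q = 2.1490e-04

x = -0.001794 M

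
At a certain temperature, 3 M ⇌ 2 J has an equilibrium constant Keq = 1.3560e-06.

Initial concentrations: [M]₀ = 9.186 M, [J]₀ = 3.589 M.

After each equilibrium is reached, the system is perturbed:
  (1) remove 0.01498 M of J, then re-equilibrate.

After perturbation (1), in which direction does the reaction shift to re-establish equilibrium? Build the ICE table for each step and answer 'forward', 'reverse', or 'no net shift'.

Direction: forward

Q₀ = 0.01662 vs Keq = 1.3560e-06 ⇒ Q>K, reverse
Step 1:
                    M           J
  Initial       9.186       3.589
  Change        5.287      -3.525
  Equil         14.47     0.06412
  solve Keq expr → x = -1.762; check Q = 1.3560e-06
Then remove 0.01498 M of J.
Step 2:
                    M           J
  Initial       14.47     0.04914
  Change     -0.02225     0.01483
  Equil         14.45     0.06397
  solve Keq expr → x = 0.007416; check Q = 1.3560e-06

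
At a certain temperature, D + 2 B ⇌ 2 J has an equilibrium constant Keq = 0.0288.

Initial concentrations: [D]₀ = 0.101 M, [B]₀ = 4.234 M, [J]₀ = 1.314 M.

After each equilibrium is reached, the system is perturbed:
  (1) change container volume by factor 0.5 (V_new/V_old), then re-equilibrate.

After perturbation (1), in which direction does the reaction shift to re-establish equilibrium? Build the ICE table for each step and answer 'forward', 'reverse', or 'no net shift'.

Q₀ = 0.9536 vs Keq = 0.0288 ⇒ Q>K, reverse
Step 1:
                  D         B         J
  Initial     0.101     4.234     1.314
  Change     0.3681    0.7363   -0.7363
  Equil      0.4691      4.97    0.5777
  solve Keq expr → x = -0.3681; check Q = 0.0288
Then change container volume by factor 0.5 (V_new/V_old).
Step 2:
                  D         B         J
  Initial    0.9383     9.941     1.155
  Change    -0.1491   -0.2982    0.2982
  Equil      0.7892     9.642     1.454
  solve Keq expr → x = 0.1491; check Q = 0.0288

Direction: forward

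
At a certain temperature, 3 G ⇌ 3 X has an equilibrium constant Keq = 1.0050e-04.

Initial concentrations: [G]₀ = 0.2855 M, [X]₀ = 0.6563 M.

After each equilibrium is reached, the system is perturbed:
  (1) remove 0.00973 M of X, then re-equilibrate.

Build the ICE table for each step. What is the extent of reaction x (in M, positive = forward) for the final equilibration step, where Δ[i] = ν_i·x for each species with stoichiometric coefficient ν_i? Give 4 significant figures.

Q₀ = 12.15 vs Keq = 1.0050e-04 ⇒ Q>K, reverse
Step 1:
                  G         X
  init       0.2855    0.6563
  Δ          0.6145   -0.6145
  eq            0.9   0.04184
  solve Keq expr → x = -0.2048; check Q = 1.0050e-04
Then remove 0.00973 M of X.
Step 2:
                  G         X
  init          0.9   0.03211
  Δ       -0.009298  0.009298
  eq         0.8907   0.04141
  solve Keq expr → x = 0.003099; check Q = 1.0050e-04

x = 0.003099 M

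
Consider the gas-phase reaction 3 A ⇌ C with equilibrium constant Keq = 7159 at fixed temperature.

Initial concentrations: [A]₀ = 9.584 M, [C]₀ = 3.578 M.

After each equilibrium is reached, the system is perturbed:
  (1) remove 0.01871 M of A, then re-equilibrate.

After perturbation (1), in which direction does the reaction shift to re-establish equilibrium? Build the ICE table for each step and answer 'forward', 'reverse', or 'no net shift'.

Q₀ = 0.004064 vs Keq = 7159 ⇒ Q<K, forward
Step 1:
                    A           C
  Initial       9.584       3.578
  Change       -9.486       3.162
  Equil       0.09801        6.74
  solve Keq expr → x = 3.162; check Q = 7159
Then remove 0.01871 M of A.
Step 2:
                    A           C
  Initial      0.0793        6.74
  Change      0.01868   -0.006227
  Equil       0.09798       6.734
  solve Keq expr → x = -0.006227; check Q = 7159

Direction: reverse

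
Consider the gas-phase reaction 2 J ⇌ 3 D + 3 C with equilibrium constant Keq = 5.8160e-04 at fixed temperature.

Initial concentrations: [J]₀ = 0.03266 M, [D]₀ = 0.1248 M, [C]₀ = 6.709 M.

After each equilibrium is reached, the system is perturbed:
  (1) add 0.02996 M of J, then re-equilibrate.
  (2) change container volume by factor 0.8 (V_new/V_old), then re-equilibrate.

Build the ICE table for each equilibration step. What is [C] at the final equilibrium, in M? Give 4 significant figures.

[C]_eq = 8.233 M

Q₀ = 550.3 vs Keq = 5.8160e-04 ⇒ Q>K, reverse
Step 1:
                    J           D           C
  I           0.03266      0.1248       6.709
  C           0.08122     -0.1218     -0.1218
  E            0.1139    0.002977       6.587
  solve Keq expr → x = -0.04061; check Q = 5.8160e-04
Then add 0.02996 M of J.
Step 2:
                    J           D           C
  I            0.1438    0.002977       6.587
  C       -3.3067e-04  4.9601e-04  4.9601e-04
  E            0.1435    0.003473       6.588
  solve Keq expr → x = 1.6534e-04; check Q = 5.8160e-04
Then change container volume by factor 0.8 (V_new/V_old).
Step 3:
                    J           D           C
  I            0.1794    0.004341       8.235
  C        7.3864e-04   -0.001108   -0.001108
  E            0.1801    0.003233       8.233
  solve Keq expr → x = -3.6932e-04; check Q = 5.8160e-04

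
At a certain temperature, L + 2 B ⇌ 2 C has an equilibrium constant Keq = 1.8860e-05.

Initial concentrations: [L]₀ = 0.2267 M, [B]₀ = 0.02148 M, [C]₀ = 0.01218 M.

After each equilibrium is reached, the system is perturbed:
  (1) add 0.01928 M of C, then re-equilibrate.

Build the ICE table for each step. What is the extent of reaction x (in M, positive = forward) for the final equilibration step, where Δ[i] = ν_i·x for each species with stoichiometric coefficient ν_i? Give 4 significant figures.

Q₀ = 1.418 vs Keq = 1.8860e-05 ⇒ Q>K, reverse
Step 1:
                  L         B         C
  init       0.2267   0.02148   0.01218
  Δ        0.006055   0.01211  -0.01211
  eq         0.2328   0.03359 7.0376e-05
  solve Keq expr → x = -0.006055; check Q = 1.8860e-05
Then add 0.01928 M of C.
Step 2:
                  L         B         C
  init       0.2328   0.03359   0.01935
  Δ        0.009619   0.01924  -0.01924
  eq         0.2424   0.05283 1.1295e-04
  solve Keq expr → x = -0.009619; check Q = 1.8860e-05

x = -0.009619 M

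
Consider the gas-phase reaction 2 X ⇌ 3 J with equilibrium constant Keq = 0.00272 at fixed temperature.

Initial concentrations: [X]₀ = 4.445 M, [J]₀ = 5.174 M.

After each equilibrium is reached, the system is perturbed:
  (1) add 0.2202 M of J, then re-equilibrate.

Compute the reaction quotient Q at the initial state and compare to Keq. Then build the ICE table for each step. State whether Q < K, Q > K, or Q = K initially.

Q₀ = 7.01 vs Keq = 0.00272 ⇒ Q>K, reverse
Step 1:
                   X          J
  I            4.445      5.174
  C            3.092     -4.637
  E            7.537     0.5366
  solve Keq expr → x = -1.546; check Q = 0.00272
Then add 0.2202 M of J.
Step 2:
                   X          J
  I            7.537     0.7568
  C           0.1423    -0.2135
  E            7.679     0.5433
  solve Keq expr → x = -0.07116; check Q = 0.00272

Q₀ = 7.01; Q > K (proceeds reverse)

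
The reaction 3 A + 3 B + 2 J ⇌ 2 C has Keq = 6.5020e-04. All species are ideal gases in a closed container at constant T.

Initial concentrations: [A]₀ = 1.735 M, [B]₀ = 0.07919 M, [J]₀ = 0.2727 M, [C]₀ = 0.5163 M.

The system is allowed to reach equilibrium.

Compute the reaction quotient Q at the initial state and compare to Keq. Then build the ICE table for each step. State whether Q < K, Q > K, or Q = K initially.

Q₀ = 1382; Q > K (proceeds reverse)

Q₀ = 1382 vs Keq = 6.5020e-04 ⇒ Q>K, reverse
Step 1:
                   A          B          J          C
  I            1.735    0.07919     0.2727     0.5163
  C           0.7004     0.7004      0.467     -0.467
  E            2.435     0.7796     0.7397    0.04935
  solve Keq expr → x = -0.2335; check Q = 6.5020e-04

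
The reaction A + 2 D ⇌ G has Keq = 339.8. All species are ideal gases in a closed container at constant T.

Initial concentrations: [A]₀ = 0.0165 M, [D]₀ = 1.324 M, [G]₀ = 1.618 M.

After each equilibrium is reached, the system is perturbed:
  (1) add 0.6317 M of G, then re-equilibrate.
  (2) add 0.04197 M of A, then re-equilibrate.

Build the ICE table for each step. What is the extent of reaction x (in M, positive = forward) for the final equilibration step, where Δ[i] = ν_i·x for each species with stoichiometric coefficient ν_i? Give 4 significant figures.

Q₀ = 55.94 vs Keq = 339.8 ⇒ Q<K, forward
Step 1:
                   A          D          G
  init        0.0165      1.324      1.618
  Δ         -0.01364   -0.02729    0.01364
  eq        0.002856      1.297      1.632
  solve Keq expr → x = 0.01364; check Q = 339.8
Then add 0.6317 M of G.
Step 2:
                   A          D          G
  init      0.002856      1.297      2.263
  Δ          0.00109   0.002181   -0.00109
  eq        0.003946      1.299      2.262
  solve Keq expr → x = -0.00109; check Q = 339.8
Then add 0.04197 M of A.
Step 3:
                   A          D          G
  init       0.04592      1.299      2.262
  Δ         -0.04133   -0.08267    0.04133
  eq        0.004583      1.216      2.304
  solve Keq expr → x = 0.04133; check Q = 339.8

x = 0.04133 M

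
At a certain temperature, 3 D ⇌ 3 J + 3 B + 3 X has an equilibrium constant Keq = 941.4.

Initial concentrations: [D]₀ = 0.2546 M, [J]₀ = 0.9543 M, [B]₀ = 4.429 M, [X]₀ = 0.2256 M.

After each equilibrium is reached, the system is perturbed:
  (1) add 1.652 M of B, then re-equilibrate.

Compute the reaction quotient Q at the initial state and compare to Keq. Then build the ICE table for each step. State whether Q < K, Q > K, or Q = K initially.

Q₀ = 52.53 vs Keq = 941.4 ⇒ Q<K, forward
Step 1:
                   D          J          B          X
  Initial     0.2546     0.9543      4.429     0.2256
  Change    -0.09759    0.09759    0.09759    0.09759
  Equil        0.157      1.052      4.527     0.3232
  solve Keq expr → x = 0.03253; check Q = 941.4
Then add 1.652 M of B.
Step 2:
                   D          J          B          X
  Initial      0.157      1.052      6.179     0.3232
  Change     0.03051   -0.03051   -0.03051   -0.03051
  Equil       0.1875      1.021      6.148     0.2927
  solve Keq expr → x = -0.01017; check Q = 941.4

Q₀ = 52.53; Q < K (proceeds forward)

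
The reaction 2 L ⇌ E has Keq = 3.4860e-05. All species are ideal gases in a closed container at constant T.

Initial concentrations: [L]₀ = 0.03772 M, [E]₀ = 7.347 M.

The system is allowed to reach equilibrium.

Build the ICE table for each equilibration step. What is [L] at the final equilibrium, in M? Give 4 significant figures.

[L]_eq = 14.72 M

Q₀ = 5164 vs Keq = 3.4860e-05 ⇒ Q>K, reverse
Step 1:
                   L          E
  I          0.03772      7.347
  C            14.68     -7.339
  E            14.72    0.00755
  solve Keq expr → x = -7.339; check Q = 3.4860e-05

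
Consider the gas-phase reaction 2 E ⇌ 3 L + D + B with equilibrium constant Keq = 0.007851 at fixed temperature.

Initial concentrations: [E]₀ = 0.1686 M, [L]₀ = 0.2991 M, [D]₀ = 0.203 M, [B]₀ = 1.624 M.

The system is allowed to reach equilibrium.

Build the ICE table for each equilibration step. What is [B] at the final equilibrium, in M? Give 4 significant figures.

[B]_eq = 1.57 M

Q₀ = 0.3103 vs Keq = 0.007851 ⇒ Q>K, reverse
Step 1:
                   E          L          D          B
  I           0.1686     0.2991      0.203      1.624
  C           0.1081    -0.1621   -0.05404   -0.05404
  E           0.2767      0.137      0.149       1.57
  solve Keq expr → x = -0.05404; check Q = 0.007851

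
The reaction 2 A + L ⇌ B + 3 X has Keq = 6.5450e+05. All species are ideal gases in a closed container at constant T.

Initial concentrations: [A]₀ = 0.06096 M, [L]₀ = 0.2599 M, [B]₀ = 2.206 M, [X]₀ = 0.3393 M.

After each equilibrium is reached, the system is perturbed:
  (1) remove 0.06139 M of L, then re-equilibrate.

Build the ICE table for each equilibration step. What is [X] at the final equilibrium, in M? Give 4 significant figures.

[X]_eq = 0.4288 M

Q₀ = 89.22 vs Keq = 6.5450e+05 ⇒ Q<K, forward
Step 1:
                  A         L         B         X
  I         0.06096    0.2599     2.206    0.3393
  C        -0.05988  -0.02994   0.02994   0.08981
  E        0.001083      0.23     2.236    0.4291
  solve Keq expr → x = 0.02994; check Q = 6.5450e+05
Then remove 0.06139 M of L.
Step 2:
                  A         L         B         X
  I        0.001083    0.1686     2.236    0.4291
  C       1.8044e-04 9.0218e-05 -9.0218e-05 -2.7066e-04
  E        0.001264    0.1687     2.236    0.4288
  solve Keq expr → x = -9.0218e-05; check Q = 6.5450e+05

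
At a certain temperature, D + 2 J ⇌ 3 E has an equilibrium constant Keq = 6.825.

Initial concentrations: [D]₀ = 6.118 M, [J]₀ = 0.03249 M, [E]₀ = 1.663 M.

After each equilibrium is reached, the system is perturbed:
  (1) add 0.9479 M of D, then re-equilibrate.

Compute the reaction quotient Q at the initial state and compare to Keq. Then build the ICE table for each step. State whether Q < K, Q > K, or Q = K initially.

Q₀ = 712.1; Q > K (proceeds reverse)

Q₀ = 712.1 vs Keq = 6.825 ⇒ Q>K, reverse
Step 1:
                   D          J          E
  init         6.118    0.03249      1.663
  Δ           0.1042     0.2083    -0.3125
  eq           6.222     0.2408       1.35
  solve Keq expr → x = -0.1042; check Q = 6.825
Then add 0.9479 M of D.
Step 2:
                   D          J          E
  init          7.17     0.2408       1.35
  Δ        -0.005959   -0.01192    0.01788
  eq           7.164     0.2289      1.368
  solve Keq expr → x = 0.005959; check Q = 6.825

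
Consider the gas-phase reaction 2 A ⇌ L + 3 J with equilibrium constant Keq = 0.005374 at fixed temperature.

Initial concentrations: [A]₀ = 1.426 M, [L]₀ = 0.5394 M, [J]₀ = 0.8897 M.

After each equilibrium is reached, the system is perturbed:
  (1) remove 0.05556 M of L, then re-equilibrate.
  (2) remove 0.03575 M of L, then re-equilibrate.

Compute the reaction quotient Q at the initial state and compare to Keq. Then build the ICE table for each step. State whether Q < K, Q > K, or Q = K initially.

Q₀ = 0.1868 vs Keq = 0.005374 ⇒ Q>K, reverse
Step 1:
                  A         L         J
  Initial     1.426    0.5394    0.8897
  Change     0.3528   -0.1764   -0.5292
  Equil       1.779     0.363    0.3605
  solve Keq expr → x = -0.1764; check Q = 0.005374
Then remove 0.05556 M of L.
Step 2:
                  A         L         J
  Initial     1.779    0.3074    0.3605
  Change   -0.01112  0.005559   0.01668
  Equil       1.768     0.313    0.3772
  solve Keq expr → x = 0.005559; check Q = 0.005374
Then remove 0.03575 M of L.
Step 3:
                  A         L         J
  Initial     1.768    0.2772    0.3772
  Change  -0.008271  0.004136   0.01241
  Equil       1.759    0.2814    0.3896
  solve Keq expr → x = 0.004136; check Q = 0.005374

Q₀ = 0.1868; Q > K (proceeds reverse)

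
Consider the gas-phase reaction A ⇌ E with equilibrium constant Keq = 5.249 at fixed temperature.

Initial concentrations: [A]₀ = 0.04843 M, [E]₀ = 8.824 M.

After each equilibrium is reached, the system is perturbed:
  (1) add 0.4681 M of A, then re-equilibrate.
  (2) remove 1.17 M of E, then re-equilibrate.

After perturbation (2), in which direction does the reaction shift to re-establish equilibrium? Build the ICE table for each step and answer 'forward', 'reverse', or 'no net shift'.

Q₀ = 182.2 vs Keq = 5.249 ⇒ Q>K, reverse
Step 1:
                    A           E
  I           0.04843       8.824
  C             1.371      -1.371
  E              1.42       7.453
  solve Keq expr → x = -1.371; check Q = 5.249
Then add 0.4681 M of A.
Step 2:
                    A           E
  I             1.888       7.453
  C           -0.3932      0.3932
  E             1.495       7.846
  solve Keq expr → x = 0.3932; check Q = 5.249
Then remove 1.17 M of E.
Step 3:
                    A           E
  I             1.495       6.676
  C           -0.1872      0.1872
  E             1.307       6.863
  solve Keq expr → x = 0.1872; check Q = 5.249

Direction: forward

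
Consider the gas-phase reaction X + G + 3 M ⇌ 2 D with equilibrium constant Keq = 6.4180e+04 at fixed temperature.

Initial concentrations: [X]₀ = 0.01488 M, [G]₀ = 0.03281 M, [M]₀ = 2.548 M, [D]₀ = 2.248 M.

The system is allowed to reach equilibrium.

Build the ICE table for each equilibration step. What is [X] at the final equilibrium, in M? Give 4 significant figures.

[X]_eq = 2.8250e-04 M

Q₀ = 625.7 vs Keq = 6.4180e+04 ⇒ Q<K, forward
Step 1:
                   X          G          M          D
  init       0.01488    0.03281      2.548      2.248
  Δ          -0.0146    -0.0146   -0.04379    0.02919
  eq      2.8250e-04    0.01821      2.504      2.277
  solve Keq expr → x = 0.0146; check Q = 6.4180e+04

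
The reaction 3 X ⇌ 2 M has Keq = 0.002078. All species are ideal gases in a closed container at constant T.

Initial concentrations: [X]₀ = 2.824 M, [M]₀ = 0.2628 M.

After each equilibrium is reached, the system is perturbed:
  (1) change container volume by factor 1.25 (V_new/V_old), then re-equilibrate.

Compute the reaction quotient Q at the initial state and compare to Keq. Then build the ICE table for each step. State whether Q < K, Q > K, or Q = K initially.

Q₀ = 0.003067 vs Keq = 0.002078 ⇒ Q>K, reverse
Step 1:
                  X         M
  init        2.824    0.2628
  Δ         0.05941  -0.03961
  eq          2.883    0.2232
  solve Keq expr → x = -0.0198; check Q = 0.002078
Then change container volume by factor 1.25 (V_new/V_old).
Step 2:
                  X         M
  init        2.307    0.1786
  Δ         0.02446   -0.0163
  eq          2.331    0.1623
  solve Keq expr → x = -0.008152; check Q = 0.002078

Q₀ = 0.003067; Q > K (proceeds reverse)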